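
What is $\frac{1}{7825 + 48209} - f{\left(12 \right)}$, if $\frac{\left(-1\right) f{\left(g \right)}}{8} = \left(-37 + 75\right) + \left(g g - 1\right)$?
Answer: $\frac{81137233}{56034} \approx 1448.0$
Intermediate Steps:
$f{\left(g \right)} = -296 - 8 g^{2}$ ($f{\left(g \right)} = - 8 \left(\left(-37 + 75\right) + \left(g g - 1\right)\right) = - 8 \left(38 + \left(g^{2} - 1\right)\right) = - 8 \left(38 + \left(-1 + g^{2}\right)\right) = - 8 \left(37 + g^{2}\right) = -296 - 8 g^{2}$)
$\frac{1}{7825 + 48209} - f{\left(12 \right)} = \frac{1}{7825 + 48209} - \left(-296 - 8 \cdot 12^{2}\right) = \frac{1}{56034} - \left(-296 - 1152\right) = \frac{1}{56034} - -1448 = \frac{1}{56034} + 1448 = \frac{81137233}{56034}$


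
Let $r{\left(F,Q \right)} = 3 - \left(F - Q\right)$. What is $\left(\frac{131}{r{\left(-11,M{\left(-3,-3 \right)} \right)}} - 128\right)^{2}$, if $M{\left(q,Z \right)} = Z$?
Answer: $\frac{1630729}{121} \approx 13477.0$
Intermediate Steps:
$r{\left(F,Q \right)} = 3 + Q - F$
$\left(\frac{131}{r{\left(-11,M{\left(-3,-3 \right)} \right)}} - 128\right)^{2} = \left(\frac{131}{3 - 3 - -11} - 128\right)^{2} = \left(\frac{131}{3 - 3 + 11} - 128\right)^{2} = \left(\frac{131}{11} - 128\right)^{2} = \left(- \frac{1277}{11}\right)^{2} = \frac{1630729}{121}$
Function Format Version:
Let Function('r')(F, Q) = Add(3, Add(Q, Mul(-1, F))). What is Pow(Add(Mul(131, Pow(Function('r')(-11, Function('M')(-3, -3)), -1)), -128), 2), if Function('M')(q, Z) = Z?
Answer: Rational(1630729, 121) ≈ 13477.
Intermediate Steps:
Function('r')(F, Q) = Add(3, Q, Mul(-1, F))
Pow(Add(Mul(131, Pow(Function('r')(-11, Function('M')(-3, -3)), -1)), -128), 2) = Pow(Add(Mul(131, Pow(Add(3, -3, Mul(-1, -11)), -1)), -128), 2) = Pow(Add(Mul(131, Pow(Add(3, -3, 11), -1)), -128), 2) = Pow(Add(Mul(131, Pow(11, -1)), -128), 2) = Pow(Add(Mul(131, Rational(1, 11)), -128), 2) = Pow(Add(Rational(131, 11), -128), 2) = Pow(Rational(-1277, 11), 2) = Rational(1630729, 121)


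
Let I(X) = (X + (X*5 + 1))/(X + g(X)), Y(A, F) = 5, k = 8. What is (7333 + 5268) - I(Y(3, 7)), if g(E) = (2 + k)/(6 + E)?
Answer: 818724/65 ≈ 12596.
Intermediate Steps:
g(E) = 10/(6 + E) (g(E) = (2 + 8)/(6 + E) = 10/(6 + E))
I(X) = (1 + 6*X)/(X + 10/(6 + X)) (I(X) = (X + (X*5 + 1))/(X + 10/(6 + X)) = (X + (5*X + 1))/(X + 10/(6 + X)) = (X + (1 + 5*X))/(X + 10/(6 + X)) = (1 + 6*X)/(X + 10/(6 + X)))
(7333 + 5268) - I(Y(3, 7)) = (7333 + 5268) - (1 + 6*5)*(6 + 5)/(10 + 5*(6 + 5)) = 12601 - (1 + 30)*11/(10 + 5*11) = 12601 - 31*11/(10 + 55) = 12601 - 31*11/65 = 12601 - 1*341/65 = 12601 - 341/65 = 818724/65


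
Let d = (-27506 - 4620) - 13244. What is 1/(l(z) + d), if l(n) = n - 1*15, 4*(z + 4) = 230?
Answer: -2/90663 ≈ -2.2060e-5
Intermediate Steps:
z = 107/2 (z = -4 + (1/4)*230 = -4 + 115/2 = 107/2 ≈ 53.500)
l(n) = -15 + n (l(n) = n - 15 = -15 + n)
d = -45370 (d = -32126 - 13244 = -45370)
1/(l(z) + d) = 1/((-15 + 107/2) - 45370) = 1/(77/2 - 45370) = 1/(-90663/2) = -2/90663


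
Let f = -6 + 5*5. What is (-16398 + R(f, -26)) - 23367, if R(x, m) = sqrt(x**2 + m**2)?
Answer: -39765 + sqrt(1037) ≈ -39733.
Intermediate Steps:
f = 19 (f = -6 + 25 = 19)
R(x, m) = sqrt(m**2 + x**2)
(-16398 + R(f, -26)) - 23367 = (-16398 + sqrt((-26)**2 + 19**2)) - 23367 = (-16398 + sqrt(676 + 361)) - 23367 = (-16398 + sqrt(1037)) - 23367 = -39765 + sqrt(1037)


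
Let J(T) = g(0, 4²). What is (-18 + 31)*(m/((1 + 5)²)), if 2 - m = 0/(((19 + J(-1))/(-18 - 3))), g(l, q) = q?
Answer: 13/18 ≈ 0.72222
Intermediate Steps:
J(T) = 16 (J(T) = 4² = 16)
m = 2 (m = 2 - 0/((19 + 16)/(-18 - 3)) = 2 - 0/(35/(-21)) = 2 - 0/(35*(-1/21)) = 2 - 0/(-5/3) = 2 - 0*(-3)/5 = 2 - 1*0 = 2 + 0 = 2)
(-18 + 31)*(m/((1 + 5)²)) = (-18 + 31)*(2/((1 + 5)²)) = 13*(2/(6²)) = 13*(2/36) = 13*(2*(1/36)) = 13*(1/18) = 13/18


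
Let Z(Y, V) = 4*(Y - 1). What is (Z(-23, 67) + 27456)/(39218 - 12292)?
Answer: 13680/13463 ≈ 1.0161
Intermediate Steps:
Z(Y, V) = -4 + 4*Y (Z(Y, V) = 4*(-1 + Y) = -4 + 4*Y)
(Z(-23, 67) + 27456)/(39218 - 12292) = ((-4 + 4*(-23)) + 27456)/(39218 - 12292) = ((-4 - 92) + 27456)/26926 = (-96 + 27456)*(1/26926) = 27360*(1/26926) = 13680/13463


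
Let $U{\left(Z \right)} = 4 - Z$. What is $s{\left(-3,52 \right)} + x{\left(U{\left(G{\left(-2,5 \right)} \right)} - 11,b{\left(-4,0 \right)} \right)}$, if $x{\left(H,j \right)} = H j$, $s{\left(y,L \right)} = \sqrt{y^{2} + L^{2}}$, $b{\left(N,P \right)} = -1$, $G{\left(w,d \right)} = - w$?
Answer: $9 + \sqrt{2713} \approx 61.086$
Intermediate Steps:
$s{\left(y,L \right)} = \sqrt{L^{2} + y^{2}}$
$s{\left(-3,52 \right)} + x{\left(U{\left(G{\left(-2,5 \right)} \right)} - 11,b{\left(-4,0 \right)} \right)} = \sqrt{52^{2} + \left(-3\right)^{2}} + \left(\left(4 - \left(-1\right) \left(-2\right)\right) - 11\right) \left(-1\right) = \sqrt{2704 + 9} + \left(\left(4 - 2\right) - 11\right) \left(-1\right) = \sqrt{2713} + \left(\left(4 - 2\right) - 11\right) \left(-1\right) = \sqrt{2713} + \left(2 - 11\right) \left(-1\right) = \sqrt{2713} - -9 = \sqrt{2713} + 9 = 9 + \sqrt{2713}$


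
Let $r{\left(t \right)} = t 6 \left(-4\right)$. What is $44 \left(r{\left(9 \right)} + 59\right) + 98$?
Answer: $-6810$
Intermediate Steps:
$r{\left(t \right)} = - 24 t$ ($r{\left(t \right)} = 6 t \left(-4\right) = - 24 t$)
$44 \left(r{\left(9 \right)} + 59\right) + 98 = 44 \left(\left(-24\right) 9 + 59\right) + 98 = 44 \left(-216 + 59\right) + 98 = 44 \left(-157\right) + 98 = -6908 + 98 = -6810$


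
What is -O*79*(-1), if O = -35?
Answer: -2765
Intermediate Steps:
-O*79*(-1) = -(-35*79)*(-1) = -(-2765)*(-1) = -1*2765 = -2765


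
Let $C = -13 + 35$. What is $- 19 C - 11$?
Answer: $-429$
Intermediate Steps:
$C = 22$
$- 19 C - 11 = \left(-19\right) 22 - 11 = -418 - 11 = -429$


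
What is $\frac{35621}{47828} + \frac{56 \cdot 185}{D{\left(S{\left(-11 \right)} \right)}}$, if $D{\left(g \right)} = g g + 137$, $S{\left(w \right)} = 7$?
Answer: $\frac{251061793}{4448004} \approx 56.444$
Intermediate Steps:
$D{\left(g \right)} = 137 + g^{2}$ ($D{\left(g \right)} = g^{2} + 137 = 137 + g^{2}$)
$\frac{35621}{47828} + \frac{56 \cdot 185}{D{\left(S{\left(-11 \right)} \right)}} = \frac{35621}{47828} + \frac{56 \cdot 185}{137 + 7^{2}} = 35621 \cdot \frac{1}{47828} + \frac{10360}{137 + 49} = \frac{35621}{47828} + \frac{10360}{186} = \frac{35621}{47828} + 10360 \cdot \frac{1}{186} = \frac{35621}{47828} + \frac{5180}{93} = \frac{251061793}{4448004}$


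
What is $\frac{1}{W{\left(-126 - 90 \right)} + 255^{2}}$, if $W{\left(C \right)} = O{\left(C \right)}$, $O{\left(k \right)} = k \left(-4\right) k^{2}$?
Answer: $\frac{1}{40375809} \approx 2.4767 \cdot 10^{-8}$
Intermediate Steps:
$O{\left(k \right)} = - 4 k^{3}$ ($O{\left(k \right)} = - 4 k k^{2} = - 4 k^{3}$)
$W{\left(C \right)} = - 4 C^{3}$
$\frac{1}{W{\left(-126 - 90 \right)} + 255^{2}} = \frac{1}{- 4 \left(-126 - 90\right)^{3} + 255^{2}} = \frac{1}{- 4 \left(-126 - 90\right)^{3} + 65025} = \frac{1}{- 4 \left(-216\right)^{3} + 65025} = \frac{1}{\left(-4\right) \left(-10077696\right) + 65025} = \frac{1}{40310784 + 65025} = \frac{1}{40375809}$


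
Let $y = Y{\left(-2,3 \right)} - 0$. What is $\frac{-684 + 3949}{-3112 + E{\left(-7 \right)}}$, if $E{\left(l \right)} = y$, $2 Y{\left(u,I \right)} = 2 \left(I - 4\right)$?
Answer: $- \frac{3265}{3113} \approx -1.0488$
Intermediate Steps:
$Y{\left(u,I \right)} = -4 + I$ ($Y{\left(u,I \right)} = \frac{2 \left(I - 4\right)}{2} = \frac{2 \left(-4 + I\right)}{2} = \frac{-8 + 2 I}{2} = -4 + I$)
$y = -1$ ($y = \left(-4 + 3\right) - 0 = -1 + 0 = -1$)
$E{\left(l \right)} = -1$
$\frac{-684 + 3949}{-3112 + E{\left(-7 \right)}} = \frac{-684 + 3949}{-3112 - 1} = \frac{3265}{-3113} = 3265 \left(- \frac{1}{3113}\right) = - \frac{3265}{3113}$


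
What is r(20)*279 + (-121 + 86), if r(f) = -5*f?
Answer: -27935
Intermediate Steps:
r(20)*279 + (-121 + 86) = -5*20*279 + (-121 + 86) = -100*279 - 35 = -27900 - 35 = -27935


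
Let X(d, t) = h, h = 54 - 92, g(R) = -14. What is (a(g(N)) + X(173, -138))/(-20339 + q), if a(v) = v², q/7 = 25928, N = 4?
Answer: 158/161157 ≈ 0.00098041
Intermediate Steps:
q = 181496 (q = 7*25928 = 181496)
h = -38
X(d, t) = -38
(a(g(N)) + X(173, -138))/(-20339 + q) = ((-14)² - 38)/(-20339 + 181496) = (196 - 38)/161157 = 158*(1/161157) = 158/161157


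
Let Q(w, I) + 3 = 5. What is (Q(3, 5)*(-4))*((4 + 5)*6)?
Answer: -432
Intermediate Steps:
Q(w, I) = 2 (Q(w, I) = -3 + 5 = 2)
(Q(3, 5)*(-4))*((4 + 5)*6) = (2*(-4))*((4 + 5)*6) = -72*6 = -8*54 = -432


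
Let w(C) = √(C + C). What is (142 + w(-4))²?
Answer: 20156 + 568*I*√2 ≈ 20156.0 + 803.27*I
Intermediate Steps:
w(C) = √2*√C (w(C) = √(2*C) = √2*√C)
(142 + w(-4))² = (142 + √2*√(-4))² = (142 + √2*(2*I))² = (142 + 2*I*√2)²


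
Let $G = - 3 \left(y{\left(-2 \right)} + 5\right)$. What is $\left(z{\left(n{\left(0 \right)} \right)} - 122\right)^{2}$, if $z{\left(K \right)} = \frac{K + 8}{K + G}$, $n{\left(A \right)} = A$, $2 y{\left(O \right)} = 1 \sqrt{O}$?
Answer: $\frac{4 \left(- 1655633 i + 336354 \sqrt{2}\right)}{9 \left(- 49 i + 10 \sqrt{2}\right)} \approx 15012.0 - 18.12 i$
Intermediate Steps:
$y{\left(O \right)} = \frac{\sqrt{O}}{2}$ ($y{\left(O \right)} = \frac{1 \sqrt{O}}{2} = \frac{\sqrt{O}}{2}$)
$G = -15 - \frac{3 i \sqrt{2}}{2}$ ($G = - 3 \left(\frac{\sqrt{-2}}{2} + 5\right) = - 3 \left(\frac{i \sqrt{2}}{2} + 5\right) = - 3 \left(5 + \frac{i \sqrt{2}}{2}\right) = -15 - \frac{3 i \sqrt{2}}{2} \approx -15.0 - 2.1213 i$)
$z{\left(K \right)} = \frac{8 + K}{-15 + K - \frac{3 i \sqrt{2}}{2}}$ ($z{\left(K \right)} = \frac{K + 8}{K - \left(15 + \frac{3 i \sqrt{2}}{2}\right)} = \frac{8 + K}{-15 + K - \frac{3 i \sqrt{2}}{2}}$)
$\left(z{\left(n{\left(0 \right)} \right)} - 122\right)^{2} = \left(\frac{2 \left(8 + 0\right)}{-30 + 2 \cdot 0 - 3 i \sqrt{2}} - 122\right)^{2} = \left(2 \frac{1}{-30 + 0 - 3 i \sqrt{2}} \cdot 8 - 122\right)^{2} = \left(2 \frac{1}{-30 - 3 i \sqrt{2}} \cdot 8 - 122\right)^{2} = \left(\frac{16}{-30 - 3 i \sqrt{2}} - 122\right)^{2} = \left(-122 + \frac{16}{-30 - 3 i \sqrt{2}}\right)^{2}$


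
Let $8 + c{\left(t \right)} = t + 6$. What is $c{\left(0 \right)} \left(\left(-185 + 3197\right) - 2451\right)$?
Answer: $-1122$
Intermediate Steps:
$c{\left(t \right)} = -2 + t$ ($c{\left(t \right)} = -8 + \left(t + 6\right) = -8 + \left(6 + t\right) = -2 + t$)
$c{\left(0 \right)} \left(\left(-185 + 3197\right) - 2451\right) = \left(-2 + 0\right) \left(\left(-185 + 3197\right) - 2451\right) = - 2 \left(3012 - 2451\right) = \left(-2\right) 561 = -1122$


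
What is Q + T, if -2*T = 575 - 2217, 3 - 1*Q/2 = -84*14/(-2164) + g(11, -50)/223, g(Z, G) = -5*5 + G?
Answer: 99721787/120643 ≈ 826.59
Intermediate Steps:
g(Z, G) = -25 + G
Q = 673884/120643 (Q = 6 - 2*(-84*14/(-2164) + (-25 - 50)/223) = 6 - 2*(-1176*(-1/2164) - 75*1/223) = 6 - 2*(294/541 - 75/223) = 6 - 2*24987/120643 = 6 - 49974/120643 = 673884/120643 ≈ 5.5858)
T = 821 (T = -(575 - 2217)/2 = -½*(-1642) = 821)
Q + T = 673884/120643 + 821 = 99721787/120643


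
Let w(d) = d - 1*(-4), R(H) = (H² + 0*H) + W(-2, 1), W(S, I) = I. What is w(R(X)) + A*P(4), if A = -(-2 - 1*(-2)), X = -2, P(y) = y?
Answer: 9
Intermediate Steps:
R(H) = 1 + H² (R(H) = (H² + 0*H) + 1 = (H² + 0) + 1 = H² + 1 = 1 + H²)
w(d) = 4 + d (w(d) = d + 4 = 4 + d)
A = 0 (A = -(-2 + 2) = -1*0 = 0)
w(R(X)) + A*P(4) = (4 + (1 + (-2)²)) + 0*4 = (4 + (1 + 4)) + 0 = (4 + 5) + 0 = 9 + 0 = 9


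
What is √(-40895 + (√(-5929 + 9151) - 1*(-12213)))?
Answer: √(-28682 + 3*√358) ≈ 169.19*I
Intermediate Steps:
√(-40895 + (√(-5929 + 9151) - 1*(-12213))) = √(-40895 + (√3222 + 12213)) = √(-40895 + (3*√358 + 12213)) = √(-40895 + (12213 + 3*√358)) = √(-28682 + 3*√358)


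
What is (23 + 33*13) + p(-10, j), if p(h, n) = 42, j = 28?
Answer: 494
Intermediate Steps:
(23 + 33*13) + p(-10, j) = (23 + 33*13) + 42 = (23 + 429) + 42 = 452 + 42 = 494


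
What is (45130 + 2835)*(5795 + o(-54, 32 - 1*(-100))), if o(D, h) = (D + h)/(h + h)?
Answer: 12230739245/44 ≈ 2.7797e+8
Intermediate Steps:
o(D, h) = (D + h)/(2*h) (o(D, h) = (D + h)/((2*h)) = (D + h)*(1/(2*h)) = (D + h)/(2*h))
(45130 + 2835)*(5795 + o(-54, 32 - 1*(-100))) = (45130 + 2835)*(5795 + (-54 + (32 - 1*(-100)))/(2*(32 - 1*(-100)))) = 47965*(5795 + (-54 + (32 + 100))/(2*(32 + 100))) = 47965*(5795 + (1/2)*(-54 + 132)/132) = 47965*(5795 + (1/2)*(1/132)*78) = 47965*(5795 + 13/44) = 47965*(254993/44) = 12230739245/44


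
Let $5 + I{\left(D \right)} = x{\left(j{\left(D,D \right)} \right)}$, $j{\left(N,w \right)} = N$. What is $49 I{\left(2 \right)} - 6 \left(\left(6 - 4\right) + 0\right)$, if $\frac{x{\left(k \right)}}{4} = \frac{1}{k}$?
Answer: $-159$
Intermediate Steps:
$x{\left(k \right)} = \frac{4}{k}$
$I{\left(D \right)} = -5 + \frac{4}{D}$
$49 I{\left(2 \right)} - 6 \left(\left(6 - 4\right) + 0\right) = 49 \left(-5 + \frac{4}{2}\right) - 6 \left(\left(6 - 4\right) + 0\right) = 49 \left(-5 + 4 \cdot \frac{1}{2}\right) - 6 \left(2 + 0\right) = 49 \left(-5 + 2\right) - 12 = 49 \left(-3\right) - 12 = -147 - 12 = -159$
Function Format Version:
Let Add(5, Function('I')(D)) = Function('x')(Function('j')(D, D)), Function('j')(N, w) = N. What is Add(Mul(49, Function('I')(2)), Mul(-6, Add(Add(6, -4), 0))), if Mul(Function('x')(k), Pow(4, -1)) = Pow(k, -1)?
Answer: -159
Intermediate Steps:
Function('x')(k) = Mul(4, Pow(k, -1))
Function('I')(D) = Add(-5, Mul(4, Pow(D, -1)))
Add(Mul(49, Function('I')(2)), Mul(-6, Add(Add(6, -4), 0))) = Add(Mul(49, Add(-5, Mul(4, Pow(2, -1)))), Mul(-6, Add(Add(6, -4), 0))) = Add(Mul(49, Add(-5, Mul(4, Rational(1, 2)))), Mul(-6, Add(2, 0))) = Add(Mul(49, Add(-5, 2)), Mul(-6, 2)) = Add(Mul(49, -3), -12) = Add(-147, -12) = -159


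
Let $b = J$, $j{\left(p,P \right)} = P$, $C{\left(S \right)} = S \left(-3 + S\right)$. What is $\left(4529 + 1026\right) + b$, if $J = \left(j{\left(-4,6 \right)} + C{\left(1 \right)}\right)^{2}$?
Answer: $5571$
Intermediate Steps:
$J = 16$ ($J = \left(6 + 1 \left(-3 + 1\right)\right)^{2} = \left(6 + 1 \left(-2\right)\right)^{2} = \left(6 - 2\right)^{2} = 4^{2} = 16$)
$b = 16$
$\left(4529 + 1026\right) + b = \left(4529 + 1026\right) + 16 = 5555 + 16 = 5571$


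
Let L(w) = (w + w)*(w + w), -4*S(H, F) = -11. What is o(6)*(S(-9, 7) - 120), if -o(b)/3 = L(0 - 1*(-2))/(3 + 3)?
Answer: 938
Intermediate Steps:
S(H, F) = 11/4 (S(H, F) = -¼*(-11) = 11/4)
L(w) = 4*w² (L(w) = (2*w)*(2*w) = 4*w²)
o(b) = -8 (o(b) = -3*4*(0 - 1*(-2))²/(3 + 3) = -3*4*(0 + 2)²/6 = -3*4*2²/6 = -3*4*4/6 = -48/6 = -3*8/3 = -8)
o(6)*(S(-9, 7) - 120) = -8*(11/4 - 120) = -8*(-469/4) = 938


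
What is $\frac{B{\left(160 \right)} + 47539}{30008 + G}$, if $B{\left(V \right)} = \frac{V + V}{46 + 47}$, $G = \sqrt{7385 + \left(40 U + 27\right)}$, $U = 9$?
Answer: $\frac{1069990174}{675354219} - \frac{4421447 \sqrt{1943}}{41871961578} \approx 1.5797$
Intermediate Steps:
$G = 2 \sqrt{1943}$ ($G = \sqrt{7385 + \left(40 \cdot 9 + 27\right)} = \sqrt{7385 + \left(360 + 27\right)} = \sqrt{7385 + 387} = \sqrt{7772} = 2 \sqrt{1943} \approx 88.159$)
$B{\left(V \right)} = \frac{2 V}{93}$
$\frac{B{\left(160 \right)} + 47539}{30008 + G} = \frac{\frac{2}{93} \cdot 160 + 47539}{30008 + 2 \sqrt{1943}} = \frac{\frac{320}{93} + 47539}{30008 + 2 \sqrt{1943}} = \frac{4421447}{93 \left(30008 + 2 \sqrt{1943}\right)}$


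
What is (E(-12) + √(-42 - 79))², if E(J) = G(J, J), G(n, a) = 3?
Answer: -112 + 66*I ≈ -112.0 + 66.0*I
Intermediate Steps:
E(J) = 3
(E(-12) + √(-42 - 79))² = (3 + √(-42 - 79))² = (3 + √(-121))² = (3 + 11*I)²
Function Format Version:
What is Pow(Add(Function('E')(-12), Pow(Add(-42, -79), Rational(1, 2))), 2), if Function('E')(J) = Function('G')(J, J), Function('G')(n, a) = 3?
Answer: Add(-112, Mul(66, I)) ≈ Add(-112.00, Mul(66.000, I))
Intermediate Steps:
Function('E')(J) = 3
Pow(Add(Function('E')(-12), Pow(Add(-42, -79), Rational(1, 2))), 2) = Pow(Add(3, Pow(Add(-42, -79), Rational(1, 2))), 2) = Pow(Add(3, Pow(-121, Rational(1, 2))), 2) = Pow(Add(3, Mul(11, I)), 2)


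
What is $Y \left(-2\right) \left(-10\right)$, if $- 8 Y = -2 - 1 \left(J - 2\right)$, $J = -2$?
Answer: $-5$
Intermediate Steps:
$Y = - \frac{1}{4}$ ($Y = - \frac{-2 - 1 \left(-2 - 2\right)}{8} = - \frac{-2 - 1 \left(-4\right)}{8} = - \frac{-2 - -4}{8} = - \frac{-2 + 4}{8} = \left(- \frac{1}{8}\right) 2 = - \frac{1}{4} \approx -0.25$)
$Y \left(-2\right) \left(-10\right) = \left(- \frac{1}{4}\right) \left(-2\right) \left(-10\right) = \frac{1}{2} \left(-10\right) = -5$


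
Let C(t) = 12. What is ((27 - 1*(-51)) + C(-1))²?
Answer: 8100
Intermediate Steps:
((27 - 1*(-51)) + C(-1))² = ((27 - 1*(-51)) + 12)² = ((27 + 51) + 12)² = (78 + 12)² = 90² = 8100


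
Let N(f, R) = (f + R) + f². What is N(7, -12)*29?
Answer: 1276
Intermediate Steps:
N(f, R) = R + f + f² (N(f, R) = (R + f) + f² = R + f + f²)
N(7, -12)*29 = (-12 + 7 + 7²)*29 = (-12 + 7 + 49)*29 = 44*29 = 1276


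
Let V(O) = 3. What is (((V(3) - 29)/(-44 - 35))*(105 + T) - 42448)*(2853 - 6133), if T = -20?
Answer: 10991876960/79 ≈ 1.3914e+8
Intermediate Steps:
(((V(3) - 29)/(-44 - 35))*(105 + T) - 42448)*(2853 - 6133) = (((3 - 29)/(-44 - 35))*(105 - 20) - 42448)*(2853 - 6133) = (-26/(-79)*85 - 42448)*(-3280) = (-26*(-1/79)*85 - 42448)*(-3280) = ((26/79)*85 - 42448)*(-3280) = (2210/79 - 42448)*(-3280) = -3351182/79*(-3280) = 10991876960/79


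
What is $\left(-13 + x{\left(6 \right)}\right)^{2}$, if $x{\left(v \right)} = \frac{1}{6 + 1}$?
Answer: $\frac{8100}{49} \approx 165.31$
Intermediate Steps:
$x{\left(v \right)} = \frac{1}{7}$
$\left(-13 + x{\left(6 \right)}\right)^{2} = \left(-13 + \frac{1}{7}\right)^{2} = \left(- \frac{90}{7}\right)^{2} = \frac{8100}{49}$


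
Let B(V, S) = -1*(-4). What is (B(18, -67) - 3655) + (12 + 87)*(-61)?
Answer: -9690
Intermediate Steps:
B(V, S) = 4
(B(18, -67) - 3655) + (12 + 87)*(-61) = (4 - 3655) + (12 + 87)*(-61) = -3651 + 99*(-61) = -3651 - 6039 = -9690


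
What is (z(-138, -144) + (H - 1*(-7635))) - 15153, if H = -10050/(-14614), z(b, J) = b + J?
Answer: -56989575/7307 ≈ -7799.3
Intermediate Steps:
z(b, J) = J + b
H = 5025/7307 (H = -10050*(-1/14614) = 5025/7307 ≈ 0.68770)
(z(-138, -144) + (H - 1*(-7635))) - 15153 = ((-144 - 138) + (5025/7307 - 1*(-7635))) - 15153 = (-282 + (5025/7307 + 7635)) - 15153 = (-282 + 55793970/7307) - 15153 = 53733396/7307 - 15153 = -56989575/7307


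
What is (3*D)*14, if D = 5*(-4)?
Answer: -840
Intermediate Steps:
D = -20
(3*D)*14 = (3*(-20))*14 = -60*14 = -840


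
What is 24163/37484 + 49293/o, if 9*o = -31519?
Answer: -15867695711/1181458196 ≈ -13.431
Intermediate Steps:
o = -31519/9 (o = (⅑)*(-31519) = -31519/9 ≈ -3502.1)
24163/37484 + 49293/o = 24163/37484 + 49293/(-31519/9) = 24163*(1/37484) + 49293*(-9/31519) = 24163/37484 - 443637/31519 = -15867695711/1181458196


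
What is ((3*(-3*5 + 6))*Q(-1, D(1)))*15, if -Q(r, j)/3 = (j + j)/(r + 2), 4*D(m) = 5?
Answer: 6075/2 ≈ 3037.5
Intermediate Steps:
D(m) = 5/4 (D(m) = (¼)*5 = 5/4)
Q(r, j) = -6*j/(2 + r) (Q(r, j) = -3*(j + j)/(r + 2) = -3*2*j/(2 + r) = -6*j/(2 + r))
((3*(-3*5 + 6))*Q(-1, D(1)))*15 = ((3*(-3*5 + 6))*(-6*5/4/(2 - 1)))*15 = ((3*(-15 + 6))*(-6*5/4/1))*15 = ((3*(-9))*(-6*5/4*1))*15 = -27*(-15/2)*15 = (405/2)*15 = 6075/2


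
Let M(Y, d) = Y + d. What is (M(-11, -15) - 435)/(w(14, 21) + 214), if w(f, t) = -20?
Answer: -461/194 ≈ -2.3763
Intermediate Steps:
(M(-11, -15) - 435)/(w(14, 21) + 214) = ((-11 - 15) - 435)/(-20 + 214) = (-26 - 435)/194 = -461*1/194 = -461/194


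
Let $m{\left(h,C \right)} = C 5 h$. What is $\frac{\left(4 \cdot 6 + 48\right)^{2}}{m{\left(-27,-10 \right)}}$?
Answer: $\frac{96}{25} \approx 3.84$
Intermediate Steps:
$m{\left(h,C \right)} = 5 C h$
$\frac{\left(4 \cdot 6 + 48\right)^{2}}{m{\left(-27,-10 \right)}} = \frac{\left(4 \cdot 6 + 48\right)^{2}}{5 \left(-10\right) \left(-27\right)} = \frac{\left(24 + 48\right)^{2}}{1350} = 72^{2} \cdot \frac{1}{1350} = 5184 \cdot \frac{1}{1350} = \frac{96}{25}$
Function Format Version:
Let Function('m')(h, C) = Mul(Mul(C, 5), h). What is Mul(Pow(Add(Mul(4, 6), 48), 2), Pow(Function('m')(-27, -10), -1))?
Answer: Rational(96, 25) ≈ 3.8400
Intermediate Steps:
Function('m')(h, C) = Mul(5, C, h) (Function('m')(h, C) = Mul(Mul(5, C), h) = Mul(5, C, h))
Mul(Pow(Add(Mul(4, 6), 48), 2), Pow(Function('m')(-27, -10), -1)) = Mul(Pow(Add(Mul(4, 6), 48), 2), Pow(Mul(5, -10, -27), -1)) = Mul(Pow(Add(24, 48), 2), Pow(1350, -1)) = Mul(Pow(72, 2), Rational(1, 1350)) = Mul(5184, Rational(1, 1350)) = Rational(96, 25)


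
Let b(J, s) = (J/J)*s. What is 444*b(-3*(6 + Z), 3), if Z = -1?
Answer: 1332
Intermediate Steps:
b(J, s) = s (b(J, s) = 1*s = s)
444*b(-3*(6 + Z), 3) = 444*3 = 1332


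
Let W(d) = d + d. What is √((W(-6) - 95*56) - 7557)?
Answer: I*√12889 ≈ 113.53*I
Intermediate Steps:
W(d) = 2*d
√((W(-6) - 95*56) - 7557) = √((2*(-6) - 95*56) - 7557) = √((-12 - 5320) - 7557) = √(-5332 - 7557) = √(-12889) = I*√12889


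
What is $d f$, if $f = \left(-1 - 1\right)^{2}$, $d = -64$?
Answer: $-256$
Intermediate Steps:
$f = 4$ ($f = \left(-2\right)^{2} = 4$)
$d f = \left(-64\right) 4 = -256$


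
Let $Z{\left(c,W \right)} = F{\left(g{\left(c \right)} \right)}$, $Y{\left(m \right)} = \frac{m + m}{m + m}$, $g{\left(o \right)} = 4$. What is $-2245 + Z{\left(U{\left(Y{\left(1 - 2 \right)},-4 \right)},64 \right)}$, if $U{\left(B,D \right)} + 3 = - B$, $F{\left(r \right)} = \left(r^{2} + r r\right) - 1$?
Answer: $-2214$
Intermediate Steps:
$Y{\left(m \right)} = 1$ ($Y{\left(m \right)} = \frac{2 m}{2 m} = 2 m \frac{1}{2 m} = 1$)
$F{\left(r \right)} = -1 + 2 r^{2}$ ($F{\left(r \right)} = \left(r^{2} + r^{2}\right) - 1 = 2 r^{2} - 1 = -1 + 2 r^{2}$)
$U{\left(B,D \right)} = -3 - B$
$Z{\left(c,W \right)} = 31$ ($Z{\left(c,W \right)} = -1 + 2 \cdot 4^{2} = -1 + 2 \cdot 16 = -1 + 32 = 31$)
$-2245 + Z{\left(U{\left(Y{\left(1 - 2 \right)},-4 \right)},64 \right)} = -2245 + 31 = -2214$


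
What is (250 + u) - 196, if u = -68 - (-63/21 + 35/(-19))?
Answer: -174/19 ≈ -9.1579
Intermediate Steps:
u = -1200/19 (u = -68 - (-63*1/21 + 35*(-1/19)) = -68 - (-3 - 35/19) = -68 - 1*(-92/19) = -68 + 92/19 = -1200/19 ≈ -63.158)
(250 + u) - 196 = (250 - 1200/19) - 196 = 3550/19 - 196 = -174/19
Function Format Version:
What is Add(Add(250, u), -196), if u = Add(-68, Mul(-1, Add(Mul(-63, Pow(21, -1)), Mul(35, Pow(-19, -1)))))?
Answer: Rational(-174, 19) ≈ -9.1579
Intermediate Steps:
u = Rational(-1200, 19) (u = Add(-68, Mul(-1, Add(Mul(-63, Rational(1, 21)), Mul(35, Rational(-1, 19))))) = Add(-68, Mul(-1, Add(-3, Rational(-35, 19)))) = Add(-68, Mul(-1, Rational(-92, 19))) = Add(-68, Rational(92, 19)) = Rational(-1200, 19) ≈ -63.158)
Add(Add(250, u), -196) = Add(Add(250, Rational(-1200, 19)), -196) = Add(Rational(3550, 19), -196) = Rational(-174, 19)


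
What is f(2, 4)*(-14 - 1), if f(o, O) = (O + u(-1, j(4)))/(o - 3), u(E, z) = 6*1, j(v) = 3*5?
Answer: 150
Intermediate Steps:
j(v) = 15
u(E, z) = 6
f(o, O) = (6 + O)/(-3 + o) (f(o, O) = (O + 6)/(o - 3) = (6 + O)/(-3 + o))
f(2, 4)*(-14 - 1) = ((6 + 4)/(-3 + 2))*(-14 - 1) = (10/(-1))*(-15) = -1*10*(-15) = -10*(-15) = 150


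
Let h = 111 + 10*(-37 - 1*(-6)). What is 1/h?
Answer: -1/199 ≈ -0.0050251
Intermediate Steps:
h = -199 (h = 111 + 10*(-37 + 6) = 111 + 10*(-31) = 111 - 310 = -199)
1/h = 1/(-199) = -1/199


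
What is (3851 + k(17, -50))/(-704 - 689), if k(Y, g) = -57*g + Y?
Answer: -6718/1393 ≈ -4.8227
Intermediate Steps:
k(Y, g) = Y - 57*g
(3851 + k(17, -50))/(-704 - 689) = (3851 + (17 - 57*(-50)))/(-704 - 689) = (3851 + (17 + 2850))/(-1393) = (3851 + 2867)*(-1/1393) = 6718*(-1/1393) = -6718/1393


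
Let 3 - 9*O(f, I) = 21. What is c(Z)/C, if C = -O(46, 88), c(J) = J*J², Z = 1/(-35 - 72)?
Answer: -1/2450086 ≈ -4.0815e-7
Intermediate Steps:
Z = -1/107 (Z = 1/(-107) = -1/107 ≈ -0.0093458)
O(f, I) = -2 (O(f, I) = ⅓ - ⅑*21 = ⅓ - 7/3 = -2)
c(J) = J³
C = 2 (C = -1*(-2) = 2)
c(Z)/C = (-1/107)³/2 = -1/1225043*½ = -1/2450086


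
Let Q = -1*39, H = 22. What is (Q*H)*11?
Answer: -9438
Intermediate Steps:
Q = -39
(Q*H)*11 = -39*22*11 = -858*11 = -9438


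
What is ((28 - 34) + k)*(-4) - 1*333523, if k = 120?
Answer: -333979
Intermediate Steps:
((28 - 34) + k)*(-4) - 1*333523 = ((28 - 34) + 120)*(-4) - 1*333523 = (-6 + 120)*(-4) - 333523 = 114*(-4) - 333523 = -456 - 333523 = -333979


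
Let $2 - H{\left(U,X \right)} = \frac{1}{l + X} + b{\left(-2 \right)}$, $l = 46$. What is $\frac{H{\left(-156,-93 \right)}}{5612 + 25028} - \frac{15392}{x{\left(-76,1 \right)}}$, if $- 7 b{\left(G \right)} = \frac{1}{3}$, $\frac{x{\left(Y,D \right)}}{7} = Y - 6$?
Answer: $\frac{16624325381}{619954440} \approx 26.815$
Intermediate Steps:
$x{\left(Y,D \right)} = -42 + 7 Y$ ($x{\left(Y,D \right)} = 7 \left(Y - 6\right) = 7 \left(-6 + Y\right) = -42 + 7 Y$)
$b{\left(G \right)} = - \frac{1}{21}$ ($b{\left(G \right)} = - \frac{1}{7 \cdot 3} = \left(- \frac{1}{7}\right) \frac{1}{3} = - \frac{1}{21}$)
$H{\left(U,X \right)} = \frac{43}{21} - \frac{1}{46 + X}$ ($H{\left(U,X \right)} = 2 - \left(\frac{1}{46 + X} - \frac{1}{21}\right) = 2 - \left(- \frac{1}{21} + \frac{1}{46 + X}\right) = 2 + \left(\frac{1}{21} - \frac{1}{46 + X}\right) = \frac{43}{21} - \frac{1}{46 + X}$)
$\frac{H{\left(-156,-93 \right)}}{5612 + 25028} - \frac{15392}{x{\left(-76,1 \right)}} = \frac{\frac{1}{21} \frac{1}{46 - 93} \left(1957 + 43 \left(-93\right)\right)}{5612 + 25028} - \frac{15392}{-42 + 7 \left(-76\right)} = \frac{\frac{1}{21} \frac{1}{-47} \left(1957 - 3999\right)}{30640} - \frac{15392}{-42 - 532} = \frac{1}{21} \left(- \frac{1}{47}\right) \left(-2042\right) \frac{1}{30640} - \frac{15392}{-574} = \frac{2042}{987} \cdot \frac{1}{30640} - - \frac{7696}{287} = \frac{1021}{15120840} + \frac{7696}{287} = \frac{16624325381}{619954440}$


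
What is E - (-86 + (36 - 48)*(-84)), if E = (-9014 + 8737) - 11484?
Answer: -12683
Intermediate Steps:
E = -11761 (E = -277 - 11484 = -11761)
E - (-86 + (36 - 48)*(-84)) = -11761 - (-86 + (36 - 48)*(-84)) = -11761 - (-86 - 12*(-84)) = -11761 - (-86 + 1008) = -11761 - 1*922 = -11761 - 922 = -12683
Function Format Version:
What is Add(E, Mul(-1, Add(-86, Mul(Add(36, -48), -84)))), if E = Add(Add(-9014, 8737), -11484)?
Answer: -12683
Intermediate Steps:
E = -11761 (E = Add(-277, -11484) = -11761)
Add(E, Mul(-1, Add(-86, Mul(Add(36, -48), -84)))) = Add(-11761, Mul(-1, Add(-86, Mul(Add(36, -48), -84)))) = Add(-11761, Mul(-1, Add(-86, Mul(-12, -84)))) = Add(-11761, Mul(-1, Add(-86, 1008))) = Add(-11761, Mul(-1, 922)) = Add(-11761, -922) = -12683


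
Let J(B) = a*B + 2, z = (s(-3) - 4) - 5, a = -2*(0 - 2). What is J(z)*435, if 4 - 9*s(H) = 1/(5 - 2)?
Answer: -126730/9 ≈ -14081.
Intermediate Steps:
s(H) = 11/27 (s(H) = 4/9 - 1/(9*(5 - 2)) = 4/9 - 1/9/3 = 4/9 - 1/9*1/3 = 4/9 - 1/27 = 11/27)
a = 4 (a = -2*(-2) = 4)
z = -232/27 (z = (11/27 - 4) - 5 = -97/27 - 5 = -232/27 ≈ -8.5926)
J(B) = 2 + 4*B (J(B) = 4*B + 2 = 2 + 4*B)
J(z)*435 = (2 + 4*(-232/27))*435 = (2 - 928/27)*435 = -874/27*435 = -126730/9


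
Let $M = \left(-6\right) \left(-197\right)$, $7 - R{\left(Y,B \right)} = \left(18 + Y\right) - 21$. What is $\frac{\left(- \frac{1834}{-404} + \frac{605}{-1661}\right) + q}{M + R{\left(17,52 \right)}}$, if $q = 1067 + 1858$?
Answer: $\frac{89345707}{35839850} \approx 2.4929$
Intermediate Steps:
$R{\left(Y,B \right)} = 10 - Y$ ($R{\left(Y,B \right)} = 7 - \left(\left(18 + Y\right) - 21\right) = 7 - \left(-3 + Y\right) = 10 - Y$)
$M = 1182$
$q = 2925$
$\frac{\left(- \frac{1834}{-404} + \frac{605}{-1661}\right) + q}{M + R{\left(17,52 \right)}} = \frac{\left(- \frac{1834}{-404} + \frac{605}{-1661}\right) + 2925}{1182 + \left(10 - 17\right)} = \frac{\left(\left(-1834\right) \left(- \frac{1}{404}\right) + 605 \left(- \frac{1}{1661}\right)\right) + 2925}{1182 + \left(10 - 17\right)} = \frac{\left(\frac{917}{202} - \frac{55}{151}\right) + 2925}{1182 - 7} = \frac{\frac{127357}{30502} + 2925}{1175} = \frac{89345707}{30502} \cdot \frac{1}{1175} = \frac{89345707}{35839850}$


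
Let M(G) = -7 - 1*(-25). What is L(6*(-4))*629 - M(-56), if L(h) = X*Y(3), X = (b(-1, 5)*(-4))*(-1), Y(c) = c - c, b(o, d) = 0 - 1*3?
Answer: -18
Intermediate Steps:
b(o, d) = -3 (b(o, d) = 0 - 3 = -3)
M(G) = 18 (M(G) = -7 + 25 = 18)
Y(c) = 0
X = -12 (X = -3*(-4)*(-1) = 12*(-1) = -12)
L(h) = 0 (L(h) = -12*0 = 0)
L(6*(-4))*629 - M(-56) = 0*629 - 1*18 = 0 - 18 = -18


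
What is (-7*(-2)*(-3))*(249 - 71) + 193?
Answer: -7283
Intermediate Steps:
(-7*(-2)*(-3))*(249 - 71) + 193 = (14*(-3))*178 + 193 = -42*178 + 193 = -7476 + 193 = -7283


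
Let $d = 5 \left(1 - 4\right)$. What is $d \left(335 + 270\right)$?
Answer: $-9075$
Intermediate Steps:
$d = -15$ ($d = 5 \left(-3\right) = -15$)
$d \left(335 + 270\right) = - 15 \left(335 + 270\right) = \left(-15\right) 605 = -9075$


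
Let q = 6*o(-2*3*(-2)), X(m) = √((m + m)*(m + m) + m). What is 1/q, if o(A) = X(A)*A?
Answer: √3/3024 ≈ 0.00057277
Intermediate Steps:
X(m) = √(m + 4*m²) (X(m) = √((2*m)*(2*m) + m) = √(4*m² + m) = √(m + 4*m²))
o(A) = A*√(A*(1 + 4*A)) (o(A) = √(A*(1 + 4*A))*A = A*√(A*(1 + 4*A)))
q = 1008*√3 (q = 6*((-2*3*(-2))*√((-2*3*(-2))*(1 + 4*(-2*3*(-2))))) = 6*((-6*(-2))*√((-6*(-2))*(1 + 4*(-6*(-2))))) = 6*(12*√(12*(1 + 4*12))) = 6*(12*√(12*(1 + 48))) = 6*(12*√(12*49)) = 6*(12*√588) = 6*(12*(14*√3)) = 6*(168*√3) = 1008*√3 ≈ 1745.9)
1/q = 1/(1008*√3) = √3/3024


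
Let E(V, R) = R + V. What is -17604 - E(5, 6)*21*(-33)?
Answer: -9981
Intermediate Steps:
-17604 - E(5, 6)*21*(-33) = -17604 - (6 + 5)*21*(-33) = -17604 - 11*21*(-33) = -17604 - 231*(-33) = -17604 - 1*(-7623) = -17604 + 7623 = -9981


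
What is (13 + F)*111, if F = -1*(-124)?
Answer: 15207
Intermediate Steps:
F = 124
(13 + F)*111 = (13 + 124)*111 = 137*111 = 15207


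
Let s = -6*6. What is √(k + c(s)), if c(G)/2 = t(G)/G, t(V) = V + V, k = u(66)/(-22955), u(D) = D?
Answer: √2106213070/22955 ≈ 1.9993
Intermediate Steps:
s = -36
k = -66/22955 (k = 66/(-22955) = 66*(-1/22955) = -66/22955 ≈ -0.0028752)
t(V) = 2*V
c(G) = 4 (c(G) = 2*((2*G)/G) = 2*2 = 4)
√(k + c(s)) = √(-66/22955 + 4) = √(91754/22955) = √2106213070/22955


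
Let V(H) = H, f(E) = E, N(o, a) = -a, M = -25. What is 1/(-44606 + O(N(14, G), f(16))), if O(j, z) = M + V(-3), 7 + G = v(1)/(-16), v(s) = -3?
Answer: -1/44634 ≈ -2.2404e-5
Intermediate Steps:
G = -109/16 (G = -7 - 3/(-16) = -7 - 3*(-1/16) = -7 + 3/16 = -109/16 ≈ -6.8125)
O(j, z) = -28 (O(j, z) = -25 - 3 = -28)
1/(-44606 + O(N(14, G), f(16))) = 1/(-44606 - 28) = 1/(-44634) = -1/44634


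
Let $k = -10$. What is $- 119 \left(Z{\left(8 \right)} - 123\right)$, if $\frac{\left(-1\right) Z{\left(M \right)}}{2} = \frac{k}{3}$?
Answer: $\frac{41531}{3} \approx 13844.0$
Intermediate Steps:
$Z{\left(M \right)} = \frac{20}{3}$ ($Z{\left(M \right)} = - 2 \left(- \frac{10}{3}\right) = - 2 \left(\left(-10\right) \frac{1}{3}\right) = \left(-2\right) \left(- \frac{10}{3}\right) = \frac{20}{3}$)
$- 119 \left(Z{\left(8 \right)} - 123\right) = - 119 \left(\frac{20}{3} - 123\right) = \left(-119\right) \left(- \frac{349}{3}\right) = \frac{41531}{3}$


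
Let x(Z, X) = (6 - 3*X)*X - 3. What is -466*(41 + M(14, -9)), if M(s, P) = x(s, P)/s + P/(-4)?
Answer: -142363/14 ≈ -10169.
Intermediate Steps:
x(Z, X) = -3 + X*(6 - 3*X) (x(Z, X) = X*(6 - 3*X) - 3 = -3 + X*(6 - 3*X))
M(s, P) = -P/4 + (-3 - 3*P**2 + 6*P)/s (M(s, P) = (-3 - 3*P**2 + 6*P)/s + P/(-4) = (-3 - 3*P**2 + 6*P)/s + P*(-1/4) = (-3 - 3*P**2 + 6*P)/s - P/4 = -P/4 + (-3 - 3*P**2 + 6*P)/s)
-466*(41 + M(14, -9)) = -466*(41 + (1/4)*(-12 - 12*(-9)**2 + 24*(-9) - 1*(-9)*14)/14) = -466*(41 + (1/4)*(1/14)*(-12 - 12*81 - 216 + 126)) = -466*(41 + (1/4)*(1/14)*(-12 - 972 - 216 + 126)) = -466*(41 + (1/4)*(1/14)*(-1074)) = -466*(41 - 537/28) = -466*611/28 = -142363/14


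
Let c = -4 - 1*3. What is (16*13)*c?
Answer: -1456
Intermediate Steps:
c = -7 (c = -4 - 3 = -7)
(16*13)*c = (16*13)*(-7) = 208*(-7) = -1456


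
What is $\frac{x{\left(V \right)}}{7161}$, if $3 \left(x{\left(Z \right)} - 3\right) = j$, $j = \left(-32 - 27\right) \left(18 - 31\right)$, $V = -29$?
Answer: $\frac{776}{21483} \approx 0.036122$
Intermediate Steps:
$j = 767$ ($j = \left(-59\right) \left(-13\right) = 767$)
$x{\left(Z \right)} = \frac{776}{3}$ ($x{\left(Z \right)} = 3 + \frac{1}{3} \cdot 767 = 3 + \frac{767}{3} = \frac{776}{3}$)
$\frac{x{\left(V \right)}}{7161} = \frac{776}{3 \cdot 7161} = \frac{776}{3} \cdot \frac{1}{7161} = \frac{776}{21483}$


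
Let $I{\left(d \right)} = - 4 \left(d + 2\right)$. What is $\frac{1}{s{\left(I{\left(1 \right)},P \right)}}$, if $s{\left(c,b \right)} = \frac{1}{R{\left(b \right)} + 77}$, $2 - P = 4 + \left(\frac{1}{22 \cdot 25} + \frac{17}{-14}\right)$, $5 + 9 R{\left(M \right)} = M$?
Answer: $\frac{1322884}{17325} \approx 76.357$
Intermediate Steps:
$I{\left(d \right)} = -8 - 4 d$ ($I{\left(d \right)} = - 4 \left(2 + d\right) = -8 - 4 d$)
$R{\left(M \right)} = - \frac{5}{9} + \frac{M}{9}$
$P = - \frac{1516}{1925}$ ($P = 2 - \left(4 + \left(\frac{1}{22 \cdot 25} + \frac{17}{-14}\right)\right) = 2 - \left(4 + \left(\frac{1}{22} \cdot \frac{1}{25} + 17 \left(- \frac{1}{14}\right)\right)\right) = 2 - \left(4 + \left(\frac{1}{550} - \frac{17}{14}\right)\right) = 2 - \left(4 - \frac{2334}{1925}\right) = 2 - \frac{5366}{1925} = - \frac{1516}{1925} \approx -0.78753$)
$s{\left(c,b \right)} = \frac{1}{\frac{688}{9} + \frac{b}{9}}$ ($s{\left(c,b \right)} = \frac{1}{\left(- \frac{5}{9} + \frac{b}{9}\right) + 77} = \frac{1}{\frac{688}{9} + \frac{b}{9}}$)
$\frac{1}{s{\left(I{\left(1 \right)},P \right)}} = \frac{1}{9 \frac{1}{688 - \frac{1516}{1925}}} = \frac{1}{9 \frac{1}{\frac{1322884}{1925}}} = \frac{1}{9 \cdot \frac{1925}{1322884}} = \frac{1}{\frac{17325}{1322884}} = \frac{1322884}{17325}$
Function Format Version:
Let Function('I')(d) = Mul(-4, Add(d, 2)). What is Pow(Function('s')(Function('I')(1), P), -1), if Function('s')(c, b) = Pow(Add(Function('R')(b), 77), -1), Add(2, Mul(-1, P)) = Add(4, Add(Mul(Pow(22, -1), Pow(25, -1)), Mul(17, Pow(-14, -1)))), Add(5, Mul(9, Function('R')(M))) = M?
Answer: Rational(1322884, 17325) ≈ 76.357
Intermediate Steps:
Function('I')(d) = Add(-8, Mul(-4, d)) (Function('I')(d) = Mul(-4, Add(2, d)) = Add(-8, Mul(-4, d)))
Function('R')(M) = Add(Rational(-5, 9), Mul(Rational(1, 9), M))
P = Rational(-1516, 1925) (P = Add(2, Mul(-1, Add(4, Add(Mul(Pow(22, -1), Pow(25, -1)), Mul(17, Pow(-14, -1)))))) = Add(2, Mul(-1, Add(4, Add(Mul(Rational(1, 22), Rational(1, 25)), Mul(17, Rational(-1, 14)))))) = Add(2, Mul(-1, Add(4, Add(Rational(1, 550), Rational(-17, 14))))) = Add(2, Mul(-1, Add(4, Rational(-2334, 1925)))) = Add(2, Mul(-1, Rational(5366, 1925))) = Add(2, Rational(-5366, 1925)) = Rational(-1516, 1925) ≈ -0.78753)
Function('s')(c, b) = Pow(Add(Rational(688, 9), Mul(Rational(1, 9), b)), -1) (Function('s')(c, b) = Pow(Add(Add(Rational(-5, 9), Mul(Rational(1, 9), b)), 77), -1) = Pow(Add(Rational(688, 9), Mul(Rational(1, 9), b)), -1))
Pow(Function('s')(Function('I')(1), P), -1) = Pow(Mul(9, Pow(Add(688, Rational(-1516, 1925)), -1)), -1) = Pow(Mul(9, Pow(Rational(1322884, 1925), -1)), -1) = Pow(Mul(9, Rational(1925, 1322884)), -1) = Pow(Rational(17325, 1322884), -1) = Rational(1322884, 17325)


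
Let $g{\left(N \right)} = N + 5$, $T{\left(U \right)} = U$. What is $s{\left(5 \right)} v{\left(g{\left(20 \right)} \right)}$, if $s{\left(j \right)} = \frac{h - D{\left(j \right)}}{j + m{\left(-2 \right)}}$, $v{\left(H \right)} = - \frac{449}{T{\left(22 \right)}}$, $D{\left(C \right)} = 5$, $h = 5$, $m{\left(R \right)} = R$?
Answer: $0$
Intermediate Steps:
$g{\left(N \right)} = 5 + N$
$v{\left(H \right)} = - \frac{449}{22}$
$s{\left(j \right)} = 0$ ($s{\left(j \right)} = \frac{5 - 5}{j - 2} = \frac{5 - 5}{-2 + j} = \frac{0}{-2 + j} = 0$)
$s{\left(5 \right)} v{\left(g{\left(20 \right)} \right)} = 0 \left(- \frac{449}{22}\right) = 0$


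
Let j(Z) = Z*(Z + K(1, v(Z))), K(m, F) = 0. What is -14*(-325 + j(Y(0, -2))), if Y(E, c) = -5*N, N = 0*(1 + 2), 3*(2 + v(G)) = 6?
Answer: 4550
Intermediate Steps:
v(G) = 0 (v(G) = -2 + (⅓)*6 = -2 + 2 = 0)
N = 0 (N = 0*3 = 0)
Y(E, c) = 0 (Y(E, c) = -5*0 = 0)
j(Z) = Z² (j(Z) = Z*(Z + 0) = Z*Z = Z²)
-14*(-325 + j(Y(0, -2))) = -14*(-325 + 0²) = -14*(-325 + 0) = -14*(-325) = 4550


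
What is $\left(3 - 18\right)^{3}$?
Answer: $-3375$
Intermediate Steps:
$\left(3 - 18\right)^{3} = \left(-15\right)^{3} = -3375$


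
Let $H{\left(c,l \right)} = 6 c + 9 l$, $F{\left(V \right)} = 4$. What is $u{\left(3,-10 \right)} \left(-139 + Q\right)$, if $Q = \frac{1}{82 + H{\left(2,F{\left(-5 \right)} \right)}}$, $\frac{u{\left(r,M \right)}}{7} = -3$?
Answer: $\frac{379449}{130} \approx 2918.8$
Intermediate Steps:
$u{\left(r,M \right)} = -21$ ($u{\left(r,M \right)} = 7 \left(-3\right) = -21$)
$Q = \frac{1}{130}$ ($Q = \frac{1}{82 + \left(6 \cdot 2 + 9 \cdot 4\right)} = \frac{1}{82 + \left(12 + 36\right)} = \frac{1}{82 + 48} = \frac{1}{130} \approx 0.0076923$)
$u{\left(3,-10 \right)} \left(-139 + Q\right) = - 21 \left(-139 + \frac{1}{130}\right) = \left(-21\right) \left(- \frac{18069}{130}\right) = \frac{379449}{130}$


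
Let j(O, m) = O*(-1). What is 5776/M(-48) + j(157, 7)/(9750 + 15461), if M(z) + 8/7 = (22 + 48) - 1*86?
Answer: -127418749/378165 ≈ -336.94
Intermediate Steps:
j(O, m) = -O
M(z) = -120/7 (M(z) = -8/7 + ((22 + 48) - 1*86) = -8/7 + (70 - 86) = -8/7 - 16 = -120/7)
5776/M(-48) + j(157, 7)/(9750 + 15461) = 5776/(-120/7) + (-1*157)/(9750 + 15461) = 5776*(-7/120) - 157/25211 = -5054/15 - 157*1/25211 = -5054/15 - 157/25211 = -127418749/378165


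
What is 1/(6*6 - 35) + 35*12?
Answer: 421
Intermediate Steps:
1/(6*6 - 35) + 35*12 = 1/(36 - 35) + 420 = 1/1 + 420 = 1 + 420 = 421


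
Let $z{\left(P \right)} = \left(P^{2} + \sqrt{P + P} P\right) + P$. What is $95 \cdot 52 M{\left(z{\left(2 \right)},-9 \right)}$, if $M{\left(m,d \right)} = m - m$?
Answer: $0$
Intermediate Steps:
$z{\left(P \right)} = P + P^{2} + \sqrt{2} P^{\frac{3}{2}}$ ($z{\left(P \right)} = \left(P^{2} + \sqrt{2 P} P\right) + P = \left(P^{2} + \sqrt{2} \sqrt{P} P\right) + P = \left(P^{2} + \sqrt{2} P^{\frac{3}{2}}\right) + P = P + P^{2} + \sqrt{2} P^{\frac{3}{2}}$)
$M{\left(m,d \right)} = 0$
$95 \cdot 52 M{\left(z{\left(2 \right)},-9 \right)} = 95 \cdot 52 \cdot 0 = 4940 \cdot 0 = 0$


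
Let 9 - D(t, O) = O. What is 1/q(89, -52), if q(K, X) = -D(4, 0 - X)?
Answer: 1/43 ≈ 0.023256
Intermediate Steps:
D(t, O) = 9 - O
q(K, X) = -9 - X (q(K, X) = -(9 - (0 - X)) = -(9 - (-1)*X) = -(9 + X) = -9 - X)
1/q(89, -52) = 1/(-9 - 1*(-52)) = 1/(-9 + 52) = 1/43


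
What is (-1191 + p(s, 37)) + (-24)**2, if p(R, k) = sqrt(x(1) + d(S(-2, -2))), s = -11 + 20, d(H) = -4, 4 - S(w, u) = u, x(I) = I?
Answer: -615 + I*sqrt(3) ≈ -615.0 + 1.732*I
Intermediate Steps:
S(w, u) = 4 - u
s = 9
p(R, k) = I*sqrt(3) (p(R, k) = sqrt(1 - 4) = sqrt(-3) = I*sqrt(3))
(-1191 + p(s, 37)) + (-24)**2 = (-1191 + I*sqrt(3)) + (-24)**2 = (-1191 + I*sqrt(3)) + 576 = -615 + I*sqrt(3)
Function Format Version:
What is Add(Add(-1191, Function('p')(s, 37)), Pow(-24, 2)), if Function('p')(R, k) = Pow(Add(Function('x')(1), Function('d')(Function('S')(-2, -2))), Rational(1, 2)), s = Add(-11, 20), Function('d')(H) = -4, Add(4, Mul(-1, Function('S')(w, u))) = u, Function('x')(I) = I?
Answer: Add(-615, Mul(I, Pow(3, Rational(1, 2)))) ≈ Add(-615.00, Mul(1.7320, I))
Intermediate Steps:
Function('S')(w, u) = Add(4, Mul(-1, u))
s = 9
Function('p')(R, k) = Mul(I, Pow(3, Rational(1, 2))) (Function('p')(R, k) = Pow(Add(1, -4), Rational(1, 2)) = Pow(-3, Rational(1, 2)) = Mul(I, Pow(3, Rational(1, 2))))
Add(Add(-1191, Function('p')(s, 37)), Pow(-24, 2)) = Add(Add(-1191, Mul(I, Pow(3, Rational(1, 2)))), Pow(-24, 2)) = Add(Add(-1191, Mul(I, Pow(3, Rational(1, 2)))), 576) = Add(-615, Mul(I, Pow(3, Rational(1, 2))))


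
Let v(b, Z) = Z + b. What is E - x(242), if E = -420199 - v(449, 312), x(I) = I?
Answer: -421202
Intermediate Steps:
E = -420960 (E = -420199 - (312 + 449) = -420199 - 1*761 = -420199 - 761 = -420960)
E - x(242) = -420960 - 1*242 = -420960 - 242 = -421202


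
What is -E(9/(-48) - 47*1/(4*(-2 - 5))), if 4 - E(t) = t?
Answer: -281/112 ≈ -2.5089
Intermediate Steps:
E(t) = 4 - t
-E(9/(-48) - 47*1/(4*(-2 - 5))) = -(4 - (9/(-48) - 47*1/(4*(-2 - 5)))) = -(4 - (9*(-1/48) - 47/(4*(-7)))) = -(4 - (-3/16 - 47/(-28))) = -(4 - (-3/16 - 47*(-1/28))) = -(4 - (-3/16 + 47/28)) = -(4 - 1*167/112) = -(4 - 167/112) = -1*281/112 = -281/112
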